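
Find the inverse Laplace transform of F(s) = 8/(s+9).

Standard pair: k/(s+a) <-> k*e^(-at)*u(t)
With k=8, a=9: f(t) = 8*e^(-9t)*u(t)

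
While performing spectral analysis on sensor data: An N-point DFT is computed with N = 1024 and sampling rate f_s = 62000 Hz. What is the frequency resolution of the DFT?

DFT frequency resolution = f_s / N
= 62000 / 1024 = 3875/64 Hz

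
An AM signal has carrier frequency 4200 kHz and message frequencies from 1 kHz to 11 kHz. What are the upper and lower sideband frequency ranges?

Upper sideband (USB) = fc + [fm_low, fm_high] = 4200 + [1, 11] = [4201, 4211] kHz
Lower sideband (LSB) = fc - [fm_high, fm_low] = 4200 - [11, 1] = [4189, 4199] kHz
Total occupied spectrum: 4189 kHz to 4211 kHz (plus carrier at 4200 kHz)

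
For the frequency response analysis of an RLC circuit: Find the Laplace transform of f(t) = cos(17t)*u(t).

Standard pair: cos(wt)*u(t) <-> s/(s^2+w^2)
With w = 17: L{cos(17t)*u(t)} = s/(s^2+289)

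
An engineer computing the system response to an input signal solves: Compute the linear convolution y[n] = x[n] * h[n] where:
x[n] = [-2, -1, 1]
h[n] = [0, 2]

y[n] = sum_k x[k]*h[n-k]. Output length = len(x) + len(h) - 1 = 3 + 2 - 1 = 4.
y[0] = -2*0 = 0
y[1] = -1*0 + -2*2 = -4
y[2] = 1*0 + -1*2 = -2
y[3] = 1*2 = 2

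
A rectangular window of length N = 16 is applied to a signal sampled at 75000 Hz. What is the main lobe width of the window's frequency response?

For a rectangular window of length N,
the main lobe width in frequency is 2*f_s/N.
= 2*75000/16 = 9375 Hz
This determines the minimum frequency separation for resolving two sinusoids.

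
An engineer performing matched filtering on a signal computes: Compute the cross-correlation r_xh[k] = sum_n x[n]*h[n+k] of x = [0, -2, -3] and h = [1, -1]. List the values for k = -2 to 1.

Both sequences indexed from 0 and zero outside their support.
Lags with overlap: k = -2 to 1.
  r_xh[-2] = x[2]*h[0] = -3
  r_xh[-1] = x[1]*h[0] + x[2]*h[1] = 1
  r_xh[0] = x[0]*h[0] + x[1]*h[1] = 2
  r_xh[1] = x[0]*h[1] = 0
r_xh = [-3, 1, 2, 0] (for k = -2, ..., 1)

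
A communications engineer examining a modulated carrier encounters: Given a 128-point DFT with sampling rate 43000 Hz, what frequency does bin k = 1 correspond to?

The frequency of DFT bin k is: f_k = k * f_s / N
f_1 = 1 * 43000 / 128 = 5375/16 Hz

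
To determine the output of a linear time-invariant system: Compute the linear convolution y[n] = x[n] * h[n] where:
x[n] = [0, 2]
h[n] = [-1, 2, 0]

y[n] = sum_k x[k]*h[n-k]. Output length = len(x) + len(h) - 1 = 2 + 3 - 1 = 4.
y[0] = 0*-1 = 0
y[1] = 2*-1 + 0*2 = -2
y[2] = 2*2 + 0*0 = 4
y[3] = 2*0 = 0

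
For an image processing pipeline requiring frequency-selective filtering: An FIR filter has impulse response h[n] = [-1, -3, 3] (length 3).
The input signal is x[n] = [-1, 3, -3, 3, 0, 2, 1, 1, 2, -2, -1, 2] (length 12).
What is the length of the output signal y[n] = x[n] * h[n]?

For linear convolution, the output length is:
len(y) = len(x) + len(h) - 1 = 12 + 3 - 1 = 14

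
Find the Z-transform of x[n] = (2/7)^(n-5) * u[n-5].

Time-shifting property: if X(z) = Z{x[n]}, then Z{x[n-d]} = z^(-d) * X(z)
X(z) = z/(z - 2/7) for x[n] = (2/7)^n * u[n]
Z{x[n-5]} = z^(-5) * z/(z - 2/7) = z^(-4)/(z - 2/7)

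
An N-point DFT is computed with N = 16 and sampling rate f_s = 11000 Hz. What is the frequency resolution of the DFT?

DFT frequency resolution = f_s / N
= 11000 / 16 = 1375/2 Hz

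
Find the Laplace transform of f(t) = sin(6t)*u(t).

Standard pair: sin(wt)*u(t) <-> w/(s^2+w^2)
With w = 6: L{sin(6t)*u(t)} = 6/(s^2+36)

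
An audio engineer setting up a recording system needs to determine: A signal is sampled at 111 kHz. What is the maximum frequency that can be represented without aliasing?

The maximum frequency that can be represented without aliasing
is the Nyquist frequency: f_max = f_s / 2 = 111 kHz / 2 = 111/2 kHz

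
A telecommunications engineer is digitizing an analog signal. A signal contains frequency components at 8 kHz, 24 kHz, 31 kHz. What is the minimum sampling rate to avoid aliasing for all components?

The highest frequency component is f_max = 31 kHz.
Nyquist rate = 2 * f_max = 2 * 31 kHz = 62 kHz.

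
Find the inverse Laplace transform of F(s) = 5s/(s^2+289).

Standard pair: s/(s^2+w^2) <-> cos(wt)*u(t)
With k=5, w=17: f(t) = 5*cos(17t)*u(t)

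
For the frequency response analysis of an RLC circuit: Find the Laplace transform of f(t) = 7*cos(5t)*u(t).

Standard pair: cos(wt)*u(t) <-> s/(s^2+w^2)
With w = 5: L{7*cos(5t)*u(t)} = 7s/(s^2+25)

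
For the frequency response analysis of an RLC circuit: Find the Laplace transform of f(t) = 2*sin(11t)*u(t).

Standard pair: sin(wt)*u(t) <-> w/(s^2+w^2)
With w = 11: L{2*sin(11t)*u(t)} = 22/(s^2+121)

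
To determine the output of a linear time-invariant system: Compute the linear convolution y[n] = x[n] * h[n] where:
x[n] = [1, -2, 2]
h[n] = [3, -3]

y[n] = sum_k x[k]*h[n-k]. Output length = len(x) + len(h) - 1 = 3 + 2 - 1 = 4.
y[0] = 1*3 = 3
y[1] = -2*3 + 1*-3 = -9
y[2] = 2*3 + -2*-3 = 12
y[3] = 2*-3 = -6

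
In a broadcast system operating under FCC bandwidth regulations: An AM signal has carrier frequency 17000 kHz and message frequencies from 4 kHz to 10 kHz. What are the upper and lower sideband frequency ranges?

Upper sideband (USB) = fc + [fm_low, fm_high] = 17000 + [4, 10] = [17004, 17010] kHz
Lower sideband (LSB) = fc - [fm_high, fm_low] = 17000 - [10, 4] = [16990, 16996] kHz
Total occupied spectrum: 16990 kHz to 17010 kHz (plus carrier at 17000 kHz)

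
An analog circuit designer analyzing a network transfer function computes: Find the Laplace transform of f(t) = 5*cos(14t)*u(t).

Standard pair: cos(wt)*u(t) <-> s/(s^2+w^2)
With w = 14: L{5*cos(14t)*u(t)} = 5s/(s^2+196)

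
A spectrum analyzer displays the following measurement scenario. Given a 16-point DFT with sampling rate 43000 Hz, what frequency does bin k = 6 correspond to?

The frequency of DFT bin k is: f_k = k * f_s / N
f_6 = 6 * 43000 / 16 = 16125 Hz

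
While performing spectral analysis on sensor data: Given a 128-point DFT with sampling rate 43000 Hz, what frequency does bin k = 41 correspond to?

The frequency of DFT bin k is: f_k = k * f_s / N
f_41 = 41 * 43000 / 128 = 220375/16 Hz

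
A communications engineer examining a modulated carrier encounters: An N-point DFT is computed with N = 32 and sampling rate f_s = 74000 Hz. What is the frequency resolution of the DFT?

DFT frequency resolution = f_s / N
= 74000 / 32 = 4625/2 Hz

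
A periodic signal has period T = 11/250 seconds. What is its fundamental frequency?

The fundamental frequency is the reciprocal of the period.
f = 1/T = 1/(11/250) = 250/11 Hz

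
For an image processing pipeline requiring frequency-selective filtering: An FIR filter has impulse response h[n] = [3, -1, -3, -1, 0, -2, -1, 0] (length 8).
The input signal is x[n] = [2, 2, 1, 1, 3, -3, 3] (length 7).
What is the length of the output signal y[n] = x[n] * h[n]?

For linear convolution, the output length is:
len(y) = len(x) + len(h) - 1 = 7 + 8 - 1 = 14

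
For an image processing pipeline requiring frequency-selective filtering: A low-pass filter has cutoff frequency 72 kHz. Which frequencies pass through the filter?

A low-pass filter passes all frequencies below the cutoff frequency 72 kHz and attenuates higher frequencies.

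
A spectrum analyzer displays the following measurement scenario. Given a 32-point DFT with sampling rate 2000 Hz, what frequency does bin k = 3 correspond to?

The frequency of DFT bin k is: f_k = k * f_s / N
f_3 = 3 * 2000 / 32 = 375/2 Hz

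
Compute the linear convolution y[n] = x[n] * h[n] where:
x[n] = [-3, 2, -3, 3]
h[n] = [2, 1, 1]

y[n] = sum_k x[k]*h[n-k]. Output length = len(x) + len(h) - 1 = 4 + 3 - 1 = 6.
y[0] = -3*2 = -6
y[1] = 2*2 + -3*1 = 1
y[2] = -3*2 + 2*1 + -3*1 = -7
y[3] = 3*2 + -3*1 + 2*1 = 5
y[4] = 3*1 + -3*1 = 0
y[5] = 3*1 = 3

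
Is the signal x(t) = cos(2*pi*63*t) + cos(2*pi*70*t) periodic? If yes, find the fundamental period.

f1 = 63 Hz, f2 = 70 Hz
Period T1 = 1/63, T2 = 1/70
Ratio T1/T2 = 70/63, which is rational.
The signal is periodic with fundamental period T = 1/GCD(63,70) = 1/7 s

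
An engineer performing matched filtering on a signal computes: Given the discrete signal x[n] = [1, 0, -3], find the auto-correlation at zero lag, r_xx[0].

The auto-correlation at zero lag r_xx[0] equals the signal energy.
r_xx[0] = sum of x[n]^2 = 1^2 + 0^2 + (-3)^2
= 1 + 0 + 9 = 10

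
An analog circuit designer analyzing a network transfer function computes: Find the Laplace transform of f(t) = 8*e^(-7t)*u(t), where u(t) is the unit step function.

Standard Laplace transform pair:
e^(-at)*u(t) <-> 1/(s+a)
With a = 7: L{8*e^(-7t)*u(t)} = 8/(s+7), ROC: Re(s) > -7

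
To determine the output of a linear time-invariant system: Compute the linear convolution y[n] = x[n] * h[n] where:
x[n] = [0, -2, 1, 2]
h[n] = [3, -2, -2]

y[n] = sum_k x[k]*h[n-k]. Output length = len(x) + len(h) - 1 = 4 + 3 - 1 = 6.
y[0] = 0*3 = 0
y[1] = -2*3 + 0*-2 = -6
y[2] = 1*3 + -2*-2 + 0*-2 = 7
y[3] = 2*3 + 1*-2 + -2*-2 = 8
y[4] = 2*-2 + 1*-2 = -6
y[5] = 2*-2 = -4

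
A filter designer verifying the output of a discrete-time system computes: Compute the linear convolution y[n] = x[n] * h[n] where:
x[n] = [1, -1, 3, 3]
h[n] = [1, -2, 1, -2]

y[n] = sum_k x[k]*h[n-k]. Output length = len(x) + len(h) - 1 = 4 + 4 - 1 = 7.
y[0] = 1*1 = 1
y[1] = -1*1 + 1*-2 = -3
y[2] = 3*1 + -1*-2 + 1*1 = 6
y[3] = 3*1 + 3*-2 + -1*1 + 1*-2 = -6
y[4] = 3*-2 + 3*1 + -1*-2 = -1
y[5] = 3*1 + 3*-2 = -3
y[6] = 3*-2 = -6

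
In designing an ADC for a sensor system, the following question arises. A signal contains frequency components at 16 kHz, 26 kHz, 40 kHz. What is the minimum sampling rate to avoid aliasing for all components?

The highest frequency component is f_max = 40 kHz.
Nyquist rate = 2 * f_max = 2 * 40 kHz = 80 kHz.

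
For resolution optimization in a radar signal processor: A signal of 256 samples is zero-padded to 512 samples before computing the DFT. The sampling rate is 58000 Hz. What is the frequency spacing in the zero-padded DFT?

Original DFT: N = 256, resolution = f_s/N = 58000/256 = 3625/16 Hz
Zero-padded DFT: N = 512, resolution = f_s/N = 58000/512 = 3625/32 Hz
Zero-padding interpolates the spectrum (finer frequency grid)
but does NOT improve the true spectral resolution (ability to resolve close frequencies).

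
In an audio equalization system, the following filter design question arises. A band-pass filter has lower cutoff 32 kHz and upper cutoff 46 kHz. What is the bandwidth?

Bandwidth = f_high - f_low
= 46 kHz - 32 kHz = 14 kHz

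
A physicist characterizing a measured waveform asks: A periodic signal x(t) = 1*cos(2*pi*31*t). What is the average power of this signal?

Average power of A*cos(wt) is A^2/2.
P = 1^2 / 2 = 1/2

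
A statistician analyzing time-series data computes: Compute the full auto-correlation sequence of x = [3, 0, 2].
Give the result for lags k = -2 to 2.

r_xx[k] = sum_m x[m]*x[m+k], indexed from 0, for k = -2 to 2:
  r_xx[-2] = x[2]*x[0] = 6
  r_xx[-1] = x[1]*x[0] + x[2]*x[1] = 0
  r_xx[0] = x[0]*x[0] + x[1]*x[1] + x[2]*x[2] = 13
  r_xx[1] = x[0]*x[1] + x[1]*x[2] = 0
  r_xx[2] = x[0]*x[2] = 6
r_xx = [6, 0, 13, 0, 6]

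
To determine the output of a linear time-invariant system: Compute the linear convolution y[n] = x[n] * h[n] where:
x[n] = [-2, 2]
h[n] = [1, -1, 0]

y[n] = sum_k x[k]*h[n-k]. Output length = len(x) + len(h) - 1 = 2 + 3 - 1 = 4.
y[0] = -2*1 = -2
y[1] = 2*1 + -2*-1 = 4
y[2] = 2*-1 + -2*0 = -2
y[3] = 2*0 = 0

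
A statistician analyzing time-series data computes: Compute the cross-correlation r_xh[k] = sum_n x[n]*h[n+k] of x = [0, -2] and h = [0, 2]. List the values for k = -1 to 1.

Both sequences indexed from 0 and zero outside their support.
Lags with overlap: k = -1 to 1.
  r_xh[-1] = x[1]*h[0] = 0
  r_xh[0] = x[0]*h[0] + x[1]*h[1] = -4
  r_xh[1] = x[0]*h[1] = 0
r_xh = [0, -4, 0] (for k = -1, ..., 1)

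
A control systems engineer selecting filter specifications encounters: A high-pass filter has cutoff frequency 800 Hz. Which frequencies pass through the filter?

A high-pass filter passes all frequencies above the cutoff frequency 800 Hz and attenuates lower frequencies.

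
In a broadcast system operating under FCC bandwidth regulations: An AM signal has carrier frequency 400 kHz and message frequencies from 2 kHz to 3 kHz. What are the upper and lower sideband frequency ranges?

Upper sideband (USB) = fc + [fm_low, fm_high] = 400 + [2, 3] = [402, 403] kHz
Lower sideband (LSB) = fc - [fm_high, fm_low] = 400 - [3, 2] = [397, 398] kHz
Total occupied spectrum: 397 kHz to 403 kHz (plus carrier at 400 kHz)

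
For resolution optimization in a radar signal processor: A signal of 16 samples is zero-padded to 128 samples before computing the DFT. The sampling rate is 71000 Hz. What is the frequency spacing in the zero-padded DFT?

Original DFT: N = 16, resolution = f_s/N = 71000/16 = 8875/2 Hz
Zero-padded DFT: N = 128, resolution = f_s/N = 71000/128 = 8875/16 Hz
Zero-padding interpolates the spectrum (finer frequency grid)
but does NOT improve the true spectral resolution (ability to resolve close frequencies).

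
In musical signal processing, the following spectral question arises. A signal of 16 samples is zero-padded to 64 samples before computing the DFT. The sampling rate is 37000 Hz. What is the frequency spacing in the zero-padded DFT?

Original DFT: N = 16, resolution = f_s/N = 37000/16 = 4625/2 Hz
Zero-padded DFT: N = 64, resolution = f_s/N = 37000/64 = 4625/8 Hz
Zero-padding interpolates the spectrum (finer frequency grid)
but does NOT improve the true spectral resolution (ability to resolve close frequencies).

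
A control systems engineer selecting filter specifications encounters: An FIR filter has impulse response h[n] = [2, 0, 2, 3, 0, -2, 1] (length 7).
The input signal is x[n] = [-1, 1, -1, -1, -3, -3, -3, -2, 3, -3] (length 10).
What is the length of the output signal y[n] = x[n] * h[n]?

For linear convolution, the output length is:
len(y) = len(x) + len(h) - 1 = 10 + 7 - 1 = 16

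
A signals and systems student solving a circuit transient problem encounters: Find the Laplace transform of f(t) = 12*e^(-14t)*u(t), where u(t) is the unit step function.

Standard Laplace transform pair:
e^(-at)*u(t) <-> 1/(s+a)
With a = 14: L{12*e^(-14t)*u(t)} = 12/(s+14), ROC: Re(s) > -14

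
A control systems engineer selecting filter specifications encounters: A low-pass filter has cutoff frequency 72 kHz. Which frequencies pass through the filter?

A low-pass filter passes all frequencies below the cutoff frequency 72 kHz and attenuates higher frequencies.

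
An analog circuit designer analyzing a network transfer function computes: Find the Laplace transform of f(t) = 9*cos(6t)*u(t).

Standard pair: cos(wt)*u(t) <-> s/(s^2+w^2)
With w = 6: L{9*cos(6t)*u(t)} = 9s/(s^2+36)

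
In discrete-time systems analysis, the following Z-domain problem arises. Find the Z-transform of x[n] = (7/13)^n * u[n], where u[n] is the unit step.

The Z-transform of a^n * u[n] is z/(z-a) for |z| > |a|.
Here a = 7/13, so X(z) = z/(z - (7/13)) = 13z/(13z - 7)
ROC: |z| > 7/13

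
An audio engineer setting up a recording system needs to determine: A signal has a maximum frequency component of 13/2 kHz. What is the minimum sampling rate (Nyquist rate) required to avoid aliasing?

By the Nyquist-Shannon sampling theorem,
the minimum sampling rate (Nyquist rate) must be at least 2 * f_max.
Nyquist rate = 2 * 13/2 kHz = 13 kHz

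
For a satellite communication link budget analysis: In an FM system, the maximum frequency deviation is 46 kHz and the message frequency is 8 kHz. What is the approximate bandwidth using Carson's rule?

Carson's rule: BW = 2*(delta_f + f_m)
= 2*(46 + 8) kHz = 108 kHz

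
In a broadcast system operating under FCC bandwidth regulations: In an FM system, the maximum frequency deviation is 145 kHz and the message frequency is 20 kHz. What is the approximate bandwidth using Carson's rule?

Carson's rule: BW = 2*(delta_f + f_m)
= 2*(145 + 20) kHz = 330 kHz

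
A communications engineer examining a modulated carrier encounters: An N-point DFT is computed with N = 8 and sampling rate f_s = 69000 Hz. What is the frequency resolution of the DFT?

DFT frequency resolution = f_s / N
= 69000 / 8 = 8625 Hz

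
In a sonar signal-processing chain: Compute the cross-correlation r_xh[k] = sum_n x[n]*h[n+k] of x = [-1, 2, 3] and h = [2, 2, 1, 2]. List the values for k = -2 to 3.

Both sequences indexed from 0 and zero outside their support.
Lags with overlap: k = -2 to 3.
  r_xh[-2] = x[2]*h[0] = 6
  r_xh[-1] = x[1]*h[0] + x[2]*h[1] = 10
  r_xh[0] = x[0]*h[0] + x[1]*h[1] + x[2]*h[2] = 5
  r_xh[1] = x[0]*h[1] + x[1]*h[2] + x[2]*h[3] = 6
  r_xh[2] = x[0]*h[2] + x[1]*h[3] = 3
  r_xh[3] = x[0]*h[3] = -2
r_xh = [6, 10, 5, 6, 3, -2] (for k = -2, ..., 3)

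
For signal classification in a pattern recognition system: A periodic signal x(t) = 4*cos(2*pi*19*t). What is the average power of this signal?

Average power of A*cos(wt) is A^2/2.
P = 4^2 / 2 = 16/2 = 8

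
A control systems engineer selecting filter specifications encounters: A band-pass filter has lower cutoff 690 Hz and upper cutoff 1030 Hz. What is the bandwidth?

Bandwidth = f_high - f_low
= 1030 Hz - 690 Hz = 340 Hz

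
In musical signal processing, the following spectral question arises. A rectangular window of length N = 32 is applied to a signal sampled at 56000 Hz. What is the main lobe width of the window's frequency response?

For a rectangular window of length N,
the main lobe width in frequency is 2*f_s/N.
= 2*56000/32 = 3500 Hz
This determines the minimum frequency separation for resolving two sinusoids.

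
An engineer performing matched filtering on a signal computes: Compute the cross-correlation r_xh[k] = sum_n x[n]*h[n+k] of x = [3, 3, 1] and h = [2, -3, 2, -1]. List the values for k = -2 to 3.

Both sequences indexed from 0 and zero outside their support.
Lags with overlap: k = -2 to 3.
  r_xh[-2] = x[2]*h[0] = 2
  r_xh[-1] = x[1]*h[0] + x[2]*h[1] = 3
  r_xh[0] = x[0]*h[0] + x[1]*h[1] + x[2]*h[2] = -1
  r_xh[1] = x[0]*h[1] + x[1]*h[2] + x[2]*h[3] = -4
  r_xh[2] = x[0]*h[2] + x[1]*h[3] = 3
  r_xh[3] = x[0]*h[3] = -3
r_xh = [2, 3, -1, -4, 3, -3] (for k = -2, ..., 3)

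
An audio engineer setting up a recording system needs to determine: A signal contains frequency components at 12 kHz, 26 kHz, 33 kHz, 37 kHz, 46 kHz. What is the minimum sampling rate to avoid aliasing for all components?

The highest frequency component is f_max = 46 kHz.
Nyquist rate = 2 * f_max = 2 * 46 kHz = 92 kHz.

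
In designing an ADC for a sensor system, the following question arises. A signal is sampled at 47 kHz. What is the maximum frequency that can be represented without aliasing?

The maximum frequency that can be represented without aliasing
is the Nyquist frequency: f_max = f_s / 2 = 47 kHz / 2 = 47/2 kHz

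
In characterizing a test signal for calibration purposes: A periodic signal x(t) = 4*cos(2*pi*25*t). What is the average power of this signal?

Average power of A*cos(wt) is A^2/2.
P = 4^2 / 2 = 16/2 = 8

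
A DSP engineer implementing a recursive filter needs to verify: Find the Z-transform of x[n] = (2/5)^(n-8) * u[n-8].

Time-shifting property: if X(z) = Z{x[n]}, then Z{x[n-d]} = z^(-d) * X(z)
X(z) = z/(z - 2/5) for x[n] = (2/5)^n * u[n]
Z{x[n-8]} = z^(-8) * z/(z - 2/5) = z^(-7)/(z - 2/5)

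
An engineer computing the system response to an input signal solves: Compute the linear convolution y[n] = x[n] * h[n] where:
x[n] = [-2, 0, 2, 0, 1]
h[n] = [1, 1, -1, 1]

y[n] = sum_k x[k]*h[n-k]. Output length = len(x) + len(h) - 1 = 5 + 4 - 1 = 8.
y[0] = -2*1 = -2
y[1] = 0*1 + -2*1 = -2
y[2] = 2*1 + 0*1 + -2*-1 = 4
y[3] = 0*1 + 2*1 + 0*-1 + -2*1 = 0
y[4] = 1*1 + 0*1 + 2*-1 + 0*1 = -1
y[5] = 1*1 + 0*-1 + 2*1 = 3
y[6] = 1*-1 + 0*1 = -1
y[7] = 1*1 = 1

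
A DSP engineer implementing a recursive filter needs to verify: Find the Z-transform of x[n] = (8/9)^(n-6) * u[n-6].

Time-shifting property: if X(z) = Z{x[n]}, then Z{x[n-d]} = z^(-d) * X(z)
X(z) = z/(z - 8/9) for x[n] = (8/9)^n * u[n]
Z{x[n-6]} = z^(-6) * z/(z - 8/9) = z^(-5)/(z - 8/9)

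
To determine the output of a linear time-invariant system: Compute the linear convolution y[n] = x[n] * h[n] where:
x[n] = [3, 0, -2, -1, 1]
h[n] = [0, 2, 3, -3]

y[n] = sum_k x[k]*h[n-k]. Output length = len(x) + len(h) - 1 = 5 + 4 - 1 = 8.
y[0] = 3*0 = 0
y[1] = 0*0 + 3*2 = 6
y[2] = -2*0 + 0*2 + 3*3 = 9
y[3] = -1*0 + -2*2 + 0*3 + 3*-3 = -13
y[4] = 1*0 + -1*2 + -2*3 + 0*-3 = -8
y[5] = 1*2 + -1*3 + -2*-3 = 5
y[6] = 1*3 + -1*-3 = 6
y[7] = 1*-3 = -3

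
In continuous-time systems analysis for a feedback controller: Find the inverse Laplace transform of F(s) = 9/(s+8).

Standard pair: k/(s+a) <-> k*e^(-at)*u(t)
With k=9, a=8: f(t) = 9*e^(-8t)*u(t)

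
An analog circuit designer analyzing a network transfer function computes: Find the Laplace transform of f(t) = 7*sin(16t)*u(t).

Standard pair: sin(wt)*u(t) <-> w/(s^2+w^2)
With w = 16: L{7*sin(16t)*u(t)} = 112/(s^2+256)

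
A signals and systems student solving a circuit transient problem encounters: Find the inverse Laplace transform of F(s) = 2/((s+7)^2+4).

Standard pair: w/((s+a)^2+w^2) <-> e^(-at)*sin(wt)*u(t)
With a=7, w=2: f(t) = e^(-7t)*sin(2t)*u(t)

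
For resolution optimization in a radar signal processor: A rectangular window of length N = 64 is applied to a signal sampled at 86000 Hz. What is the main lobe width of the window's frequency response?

For a rectangular window of length N,
the main lobe width in frequency is 2*f_s/N.
= 2*86000/64 = 5375/2 Hz
This determines the minimum frequency separation for resolving two sinusoids.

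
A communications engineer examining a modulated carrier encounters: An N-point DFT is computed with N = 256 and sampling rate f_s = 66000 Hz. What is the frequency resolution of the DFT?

DFT frequency resolution = f_s / N
= 66000 / 256 = 4125/16 Hz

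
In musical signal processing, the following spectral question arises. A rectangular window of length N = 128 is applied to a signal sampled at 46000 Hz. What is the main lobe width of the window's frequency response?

For a rectangular window of length N,
the main lobe width in frequency is 2*f_s/N.
= 2*46000/128 = 2875/4 Hz
This determines the minimum frequency separation for resolving two sinusoids.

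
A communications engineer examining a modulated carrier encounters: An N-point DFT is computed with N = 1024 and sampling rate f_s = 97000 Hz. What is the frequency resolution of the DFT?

DFT frequency resolution = f_s / N
= 97000 / 1024 = 12125/128 Hz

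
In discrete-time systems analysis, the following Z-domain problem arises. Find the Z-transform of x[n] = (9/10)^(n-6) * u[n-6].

Time-shifting property: if X(z) = Z{x[n]}, then Z{x[n-d]} = z^(-d) * X(z)
X(z) = z/(z - 9/10) for x[n] = (9/10)^n * u[n]
Z{x[n-6]} = z^(-6) * z/(z - 9/10) = z^(-5)/(z - 9/10)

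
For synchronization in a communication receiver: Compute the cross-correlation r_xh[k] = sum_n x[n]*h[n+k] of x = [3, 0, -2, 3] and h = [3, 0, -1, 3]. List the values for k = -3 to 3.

Both sequences indexed from 0 and zero outside their support.
Lags with overlap: k = -3 to 3.
  r_xh[-3] = x[3]*h[0] = 9
  r_xh[-2] = x[2]*h[0] + x[3]*h[1] = -6
  r_xh[-1] = x[1]*h[0] + x[2]*h[1] + x[3]*h[2] = -3
  r_xh[0] = x[0]*h[0] + x[1]*h[1] + x[2]*h[2] + x[3]*h[3] = 20
  r_xh[1] = x[0]*h[1] + x[1]*h[2] + x[2]*h[3] = -6
  r_xh[2] = x[0]*h[2] + x[1]*h[3] = -3
  r_xh[3] = x[0]*h[3] = 9
r_xh = [9, -6, -3, 20, -6, -3, 9] (for k = -3, ..., 3)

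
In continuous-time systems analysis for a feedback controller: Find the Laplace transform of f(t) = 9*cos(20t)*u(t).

Standard pair: cos(wt)*u(t) <-> s/(s^2+w^2)
With w = 20: L{9*cos(20t)*u(t)} = 9s/(s^2+400)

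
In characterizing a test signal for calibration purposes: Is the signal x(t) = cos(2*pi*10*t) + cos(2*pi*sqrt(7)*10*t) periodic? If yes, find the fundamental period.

f1 = 10 Hz, f2 = 10*sqrt(7) Hz
Ratio f2/f1 = sqrt(7), which is irrational.
Since the frequency ratio is irrational, no common period exists.
The signal is not periodic.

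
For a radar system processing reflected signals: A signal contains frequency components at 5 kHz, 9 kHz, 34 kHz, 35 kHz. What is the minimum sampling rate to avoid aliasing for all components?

The highest frequency component is f_max = 35 kHz.
Nyquist rate = 2 * f_max = 2 * 35 kHz = 70 kHz.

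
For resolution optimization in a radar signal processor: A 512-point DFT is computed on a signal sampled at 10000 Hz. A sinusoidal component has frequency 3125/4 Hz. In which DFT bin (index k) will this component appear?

DFT frequency resolution = f_s/N = 10000/512 = 625/32 Hz
Bin index k = f_signal / resolution = 3125/4 / 625/32 = 40
The signal frequency 3125/4 Hz falls in DFT bin k = 40.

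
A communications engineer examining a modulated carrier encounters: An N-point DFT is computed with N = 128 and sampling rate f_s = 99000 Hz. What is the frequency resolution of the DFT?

DFT frequency resolution = f_s / N
= 99000 / 128 = 12375/16 Hz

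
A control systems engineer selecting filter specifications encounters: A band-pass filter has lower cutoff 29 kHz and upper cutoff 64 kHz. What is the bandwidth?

Bandwidth = f_high - f_low
= 64 kHz - 29 kHz = 35 kHz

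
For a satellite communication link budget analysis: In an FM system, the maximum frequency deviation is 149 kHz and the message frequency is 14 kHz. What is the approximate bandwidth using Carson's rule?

Carson's rule: BW = 2*(delta_f + f_m)
= 2*(149 + 14) kHz = 326 kHz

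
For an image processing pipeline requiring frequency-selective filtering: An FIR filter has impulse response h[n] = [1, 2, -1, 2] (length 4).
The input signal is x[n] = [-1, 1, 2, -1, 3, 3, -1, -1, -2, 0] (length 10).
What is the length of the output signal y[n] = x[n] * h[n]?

For linear convolution, the output length is:
len(y) = len(x) + len(h) - 1 = 10 + 4 - 1 = 13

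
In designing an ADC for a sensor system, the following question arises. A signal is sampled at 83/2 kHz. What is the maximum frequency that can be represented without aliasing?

The maximum frequency that can be represented without aliasing
is the Nyquist frequency: f_max = f_s / 2 = 83/2 kHz / 2 = 83/4 kHz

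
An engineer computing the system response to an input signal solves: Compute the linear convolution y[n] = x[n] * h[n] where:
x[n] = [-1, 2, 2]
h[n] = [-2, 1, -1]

y[n] = sum_k x[k]*h[n-k]. Output length = len(x) + len(h) - 1 = 3 + 3 - 1 = 5.
y[0] = -1*-2 = 2
y[1] = 2*-2 + -1*1 = -5
y[2] = 2*-2 + 2*1 + -1*-1 = -1
y[3] = 2*1 + 2*-1 = 0
y[4] = 2*-1 = -2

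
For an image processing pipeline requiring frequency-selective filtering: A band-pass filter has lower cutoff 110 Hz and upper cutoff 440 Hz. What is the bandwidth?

Bandwidth = f_high - f_low
= 440 Hz - 110 Hz = 330 Hz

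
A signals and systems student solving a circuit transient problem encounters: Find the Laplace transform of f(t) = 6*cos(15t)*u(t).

Standard pair: cos(wt)*u(t) <-> s/(s^2+w^2)
With w = 15: L{6*cos(15t)*u(t)} = 6s/(s^2+225)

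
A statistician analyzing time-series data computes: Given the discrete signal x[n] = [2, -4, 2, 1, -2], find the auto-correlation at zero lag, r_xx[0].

The auto-correlation at zero lag r_xx[0] equals the signal energy.
r_xx[0] = sum of x[n]^2 = 2^2 + (-4)^2 + 2^2 + 1^2 + (-2)^2
= 4 + 16 + 4 + 1 + 4 = 29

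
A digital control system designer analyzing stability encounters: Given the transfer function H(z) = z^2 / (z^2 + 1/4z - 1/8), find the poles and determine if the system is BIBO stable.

Poles are roots of the denominator: z^2 + 1/4z - 1/8 = 0.
Quadratic formula: z = [-(1/4) +/- sqrt((1/4)^2 - 4*(-1/8))] / 2
Discriminant = 1/16 + 1/2 = 9/16; sqrt = 3/4.
z = (-1/4 +/- 3/4) / 2 => z = 1/4 or z = -1/2.
|p1| = 1/2, |p2| = 1/4.
For BIBO stability, all poles must lie inside the unit circle (|p| < 1).
System is STABLE since both |p| < 1.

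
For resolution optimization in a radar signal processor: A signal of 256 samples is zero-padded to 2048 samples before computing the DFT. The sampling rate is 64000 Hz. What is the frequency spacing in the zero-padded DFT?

Original DFT: N = 256, resolution = f_s/N = 64000/256 = 250 Hz
Zero-padded DFT: N = 2048, resolution = f_s/N = 64000/2048 = 125/4 Hz
Zero-padding interpolates the spectrum (finer frequency grid)
but does NOT improve the true spectral resolution (ability to resolve close frequencies).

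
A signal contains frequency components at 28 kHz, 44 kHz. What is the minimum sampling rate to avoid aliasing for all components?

The highest frequency component is f_max = 44 kHz.
Nyquist rate = 2 * f_max = 2 * 44 kHz = 88 kHz.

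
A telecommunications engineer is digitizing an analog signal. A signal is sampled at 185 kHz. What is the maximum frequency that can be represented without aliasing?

The maximum frequency that can be represented without aliasing
is the Nyquist frequency: f_max = f_s / 2 = 185 kHz / 2 = 185/2 kHz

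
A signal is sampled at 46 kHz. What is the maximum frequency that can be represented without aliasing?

The maximum frequency that can be represented without aliasing
is the Nyquist frequency: f_max = f_s / 2 = 46 kHz / 2 = 23 kHz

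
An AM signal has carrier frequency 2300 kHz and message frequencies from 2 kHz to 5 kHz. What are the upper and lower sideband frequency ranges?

Upper sideband (USB) = fc + [fm_low, fm_high] = 2300 + [2, 5] = [2302, 2305] kHz
Lower sideband (LSB) = fc - [fm_high, fm_low] = 2300 - [5, 2] = [2295, 2298] kHz
Total occupied spectrum: 2295 kHz to 2305 kHz (plus carrier at 2300 kHz)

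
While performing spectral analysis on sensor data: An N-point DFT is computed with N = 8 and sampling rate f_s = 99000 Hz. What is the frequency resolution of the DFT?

DFT frequency resolution = f_s / N
= 99000 / 8 = 12375 Hz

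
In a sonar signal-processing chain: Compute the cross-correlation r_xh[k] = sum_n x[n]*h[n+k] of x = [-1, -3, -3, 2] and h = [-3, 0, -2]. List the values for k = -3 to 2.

Both sequences indexed from 0 and zero outside their support.
Lags with overlap: k = -3 to 2.
  r_xh[-3] = x[3]*h[0] = -6
  r_xh[-2] = x[2]*h[0] + x[3]*h[1] = 9
  r_xh[-1] = x[1]*h[0] + x[2]*h[1] + x[3]*h[2] = 5
  r_xh[0] = x[0]*h[0] + x[1]*h[1] + x[2]*h[2] = 9
  r_xh[1] = x[0]*h[1] + x[1]*h[2] = 6
  r_xh[2] = x[0]*h[2] = 2
r_xh = [-6, 9, 5, 9, 6, 2] (for k = -3, ..., 2)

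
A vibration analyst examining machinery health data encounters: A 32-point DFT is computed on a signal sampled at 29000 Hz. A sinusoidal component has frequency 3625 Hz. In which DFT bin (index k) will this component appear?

DFT frequency resolution = f_s/N = 29000/32 = 3625/4 Hz
Bin index k = f_signal / resolution = 3625 / 3625/4 = 4
The signal frequency 3625 Hz falls in DFT bin k = 4.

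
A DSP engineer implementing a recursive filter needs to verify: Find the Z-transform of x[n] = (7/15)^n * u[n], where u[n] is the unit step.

The Z-transform of a^n * u[n] is z/(z-a) for |z| > |a|.
Here a = 7/15, so X(z) = z/(z - (7/15)) = 15z/(15z - 7)
ROC: |z| > 7/15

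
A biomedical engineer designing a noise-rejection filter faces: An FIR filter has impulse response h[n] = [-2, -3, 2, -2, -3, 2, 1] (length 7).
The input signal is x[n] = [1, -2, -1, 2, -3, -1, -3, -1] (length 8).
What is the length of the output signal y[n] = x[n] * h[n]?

For linear convolution, the output length is:
len(y) = len(x) + len(h) - 1 = 8 + 7 - 1 = 14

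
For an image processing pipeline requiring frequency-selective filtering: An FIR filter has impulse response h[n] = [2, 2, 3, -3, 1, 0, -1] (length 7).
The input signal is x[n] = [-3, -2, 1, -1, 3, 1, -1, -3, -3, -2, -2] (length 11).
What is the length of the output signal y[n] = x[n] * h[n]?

For linear convolution, the output length is:
len(y) = len(x) + len(h) - 1 = 11 + 7 - 1 = 17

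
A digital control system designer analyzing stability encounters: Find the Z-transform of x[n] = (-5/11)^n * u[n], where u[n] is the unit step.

The Z-transform of a^n * u[n] is z/(z-a) for |z| > |a|.
Here a = -5/11, so X(z) = z/(z - (-5/11)) = 11z/(11z + 5)
ROC: |z| > 5/11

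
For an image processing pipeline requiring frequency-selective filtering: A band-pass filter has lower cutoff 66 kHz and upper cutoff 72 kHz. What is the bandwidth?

Bandwidth = f_high - f_low
= 72 kHz - 66 kHz = 6 kHz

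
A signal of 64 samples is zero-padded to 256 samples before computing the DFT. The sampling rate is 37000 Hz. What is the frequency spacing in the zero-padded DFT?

Original DFT: N = 64, resolution = f_s/N = 37000/64 = 4625/8 Hz
Zero-padded DFT: N = 256, resolution = f_s/N = 37000/256 = 4625/32 Hz
Zero-padding interpolates the spectrum (finer frequency grid)
but does NOT improve the true spectral resolution (ability to resolve close frequencies).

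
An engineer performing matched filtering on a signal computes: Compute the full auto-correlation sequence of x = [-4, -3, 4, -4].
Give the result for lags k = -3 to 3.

r_xx[k] = sum_m x[m]*x[m+k], indexed from 0, for k = -3 to 3:
  r_xx[-3] = x[3]*x[0] = 16
  r_xx[-2] = x[2]*x[0] + x[3]*x[1] = -4
  r_xx[-1] = x[1]*x[0] + x[2]*x[1] + x[3]*x[2] = -16
  r_xx[0] = x[0]*x[0] + x[1]*x[1] + x[2]*x[2] + x[3]*x[3] = 57
  r_xx[1] = x[0]*x[1] + x[1]*x[2] + x[2]*x[3] = -16
  r_xx[2] = x[0]*x[2] + x[1]*x[3] = -4
  r_xx[3] = x[0]*x[3] = 16
r_xx = [16, -4, -16, 57, -16, -4, 16]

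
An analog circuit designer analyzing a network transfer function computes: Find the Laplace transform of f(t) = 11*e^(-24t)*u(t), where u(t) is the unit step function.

Standard Laplace transform pair:
e^(-at)*u(t) <-> 1/(s+a)
With a = 24: L{11*e^(-24t)*u(t)} = 11/(s+24), ROC: Re(s) > -24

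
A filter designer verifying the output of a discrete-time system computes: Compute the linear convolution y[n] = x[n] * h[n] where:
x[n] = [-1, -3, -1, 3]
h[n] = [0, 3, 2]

y[n] = sum_k x[k]*h[n-k]. Output length = len(x) + len(h) - 1 = 4 + 3 - 1 = 6.
y[0] = -1*0 = 0
y[1] = -3*0 + -1*3 = -3
y[2] = -1*0 + -3*3 + -1*2 = -11
y[3] = 3*0 + -1*3 + -3*2 = -9
y[4] = 3*3 + -1*2 = 7
y[5] = 3*2 = 6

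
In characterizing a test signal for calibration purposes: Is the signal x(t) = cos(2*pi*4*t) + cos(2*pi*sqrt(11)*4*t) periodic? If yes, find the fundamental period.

f1 = 4 Hz, f2 = 4*sqrt(11) Hz
Ratio f2/f1 = sqrt(11), which is irrational.
Since the frequency ratio is irrational, no common period exists.
The signal is not periodic.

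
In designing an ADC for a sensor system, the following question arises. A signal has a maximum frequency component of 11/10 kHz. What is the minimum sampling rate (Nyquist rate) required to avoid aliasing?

By the Nyquist-Shannon sampling theorem,
the minimum sampling rate (Nyquist rate) must be at least 2 * f_max.
Nyquist rate = 2 * 11/10 kHz = 11/5 kHz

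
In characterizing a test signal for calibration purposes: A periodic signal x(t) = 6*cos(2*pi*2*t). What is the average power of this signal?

Average power of A*cos(wt) is A^2/2.
P = 6^2 / 2 = 36/2 = 18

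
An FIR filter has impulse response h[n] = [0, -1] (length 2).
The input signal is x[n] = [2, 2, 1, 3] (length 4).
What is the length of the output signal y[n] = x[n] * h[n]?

For linear convolution, the output length is:
len(y) = len(x) + len(h) - 1 = 4 + 2 - 1 = 5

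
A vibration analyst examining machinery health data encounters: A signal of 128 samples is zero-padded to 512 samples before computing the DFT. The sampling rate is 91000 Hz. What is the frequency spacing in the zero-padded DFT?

Original DFT: N = 128, resolution = f_s/N = 91000/128 = 11375/16 Hz
Zero-padded DFT: N = 512, resolution = f_s/N = 91000/512 = 11375/64 Hz
Zero-padding interpolates the spectrum (finer frequency grid)
but does NOT improve the true spectral resolution (ability to resolve close frequencies).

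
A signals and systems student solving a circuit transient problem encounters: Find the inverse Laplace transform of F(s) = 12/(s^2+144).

Standard pair: w/(s^2+w^2) <-> sin(wt)*u(t)
Recognize w^2 = 144, so w = 12; numerator 12 = 1*12.
f(t) = sin(12t)*u(t)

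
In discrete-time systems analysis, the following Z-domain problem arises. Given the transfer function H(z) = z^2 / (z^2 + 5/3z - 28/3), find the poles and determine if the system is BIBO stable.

Poles are roots of the denominator: z^2 + 5/3z - 28/3 = 0.
Quadratic formula: z = [-(5/3) +/- sqrt((5/3)^2 - 4*(-28/3))] / 2
Discriminant = 25/9 + 112/3 = 361/9; sqrt = 19/3.
z = (-5/3 +/- 19/3) / 2 => z = 7/3 or z = -4.
|p1| = 7/3, |p2| = 4.
For BIBO stability, all poles must lie inside the unit circle (|p| < 1).
System is UNSTABLE since at least one |p| >= 1.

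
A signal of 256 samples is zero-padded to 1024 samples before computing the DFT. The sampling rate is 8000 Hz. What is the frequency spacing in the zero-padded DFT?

Original DFT: N = 256, resolution = f_s/N = 8000/256 = 125/4 Hz
Zero-padded DFT: N = 1024, resolution = f_s/N = 8000/1024 = 125/16 Hz
Zero-padding interpolates the spectrum (finer frequency grid)
but does NOT improve the true spectral resolution (ability to resolve close frequencies).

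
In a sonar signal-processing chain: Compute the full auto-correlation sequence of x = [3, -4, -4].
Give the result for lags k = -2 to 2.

r_xx[k] = sum_m x[m]*x[m+k], indexed from 0, for k = -2 to 2:
  r_xx[-2] = x[2]*x[0] = -12
  r_xx[-1] = x[1]*x[0] + x[2]*x[1] = 4
  r_xx[0] = x[0]*x[0] + x[1]*x[1] + x[2]*x[2] = 41
  r_xx[1] = x[0]*x[1] + x[1]*x[2] = 4
  r_xx[2] = x[0]*x[2] = -12
r_xx = [-12, 4, 41, 4, -12]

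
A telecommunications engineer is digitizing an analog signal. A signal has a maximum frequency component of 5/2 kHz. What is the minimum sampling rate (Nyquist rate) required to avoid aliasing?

By the Nyquist-Shannon sampling theorem,
the minimum sampling rate (Nyquist rate) must be at least 2 * f_max.
Nyquist rate = 2 * 5/2 kHz = 5 kHz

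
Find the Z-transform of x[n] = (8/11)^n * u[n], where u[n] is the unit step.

The Z-transform of a^n * u[n] is z/(z-a) for |z| > |a|.
Here a = 8/11, so X(z) = z/(z - (8/11)) = 11z/(11z - 8)
ROC: |z| > 8/11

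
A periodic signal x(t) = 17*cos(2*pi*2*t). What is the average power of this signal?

Average power of A*cos(wt) is A^2/2.
P = 17^2 / 2 = 289/2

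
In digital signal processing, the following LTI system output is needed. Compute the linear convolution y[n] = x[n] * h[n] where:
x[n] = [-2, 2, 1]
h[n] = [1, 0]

y[n] = sum_k x[k]*h[n-k]. Output length = len(x) + len(h) - 1 = 3 + 2 - 1 = 4.
y[0] = -2*1 = -2
y[1] = 2*1 + -2*0 = 2
y[2] = 1*1 + 2*0 = 1
y[3] = 1*0 = 0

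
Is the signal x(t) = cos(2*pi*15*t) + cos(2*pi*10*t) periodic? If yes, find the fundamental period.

f1 = 15 Hz, f2 = 10 Hz
Period T1 = 1/15, T2 = 1/10
Ratio T1/T2 = 10/15, which is rational.
The signal is periodic with fundamental period T = 1/GCD(15,10) = 1/5 s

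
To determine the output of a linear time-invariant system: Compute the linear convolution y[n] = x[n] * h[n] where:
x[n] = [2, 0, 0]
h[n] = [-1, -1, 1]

y[n] = sum_k x[k]*h[n-k]. Output length = len(x) + len(h) - 1 = 3 + 3 - 1 = 5.
y[0] = 2*-1 = -2
y[1] = 0*-1 + 2*-1 = -2
y[2] = 0*-1 + 0*-1 + 2*1 = 2
y[3] = 0*-1 + 0*1 = 0
y[4] = 0*1 = 0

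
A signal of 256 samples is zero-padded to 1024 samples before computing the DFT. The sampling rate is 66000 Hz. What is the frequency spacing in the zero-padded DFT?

Original DFT: N = 256, resolution = f_s/N = 66000/256 = 4125/16 Hz
Zero-padded DFT: N = 1024, resolution = f_s/N = 66000/1024 = 4125/64 Hz
Zero-padding interpolates the spectrum (finer frequency grid)
but does NOT improve the true spectral resolution (ability to resolve close frequencies).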